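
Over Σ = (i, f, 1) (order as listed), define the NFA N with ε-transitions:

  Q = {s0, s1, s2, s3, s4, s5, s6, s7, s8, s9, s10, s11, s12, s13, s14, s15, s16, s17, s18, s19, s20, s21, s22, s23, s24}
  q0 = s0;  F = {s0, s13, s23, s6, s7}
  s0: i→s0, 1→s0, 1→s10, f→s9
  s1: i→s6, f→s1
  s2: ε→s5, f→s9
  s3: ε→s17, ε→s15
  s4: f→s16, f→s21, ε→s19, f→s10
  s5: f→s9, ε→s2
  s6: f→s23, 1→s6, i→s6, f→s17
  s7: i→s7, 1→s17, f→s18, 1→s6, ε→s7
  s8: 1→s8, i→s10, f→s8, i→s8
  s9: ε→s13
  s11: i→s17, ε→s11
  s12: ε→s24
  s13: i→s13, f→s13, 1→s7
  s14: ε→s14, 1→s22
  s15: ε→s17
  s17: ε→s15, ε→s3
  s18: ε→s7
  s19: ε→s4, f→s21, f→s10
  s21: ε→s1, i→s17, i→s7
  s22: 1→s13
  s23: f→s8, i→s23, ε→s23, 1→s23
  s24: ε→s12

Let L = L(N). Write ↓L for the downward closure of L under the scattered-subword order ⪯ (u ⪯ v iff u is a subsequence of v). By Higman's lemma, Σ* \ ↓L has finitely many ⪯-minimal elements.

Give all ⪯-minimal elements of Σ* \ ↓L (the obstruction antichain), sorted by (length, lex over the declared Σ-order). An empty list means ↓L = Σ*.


|Q|=25, |F|=5, |δ|=54 (18 ε).
min D↑ (6 st, q0=0, F={5}): 0:i→0,f→1,1→0 1:i→1,f→1,1→2 2:i→2,f→2,1→3 3:i→3,f→4,1→3 4:i→4,f→5,1→4 5:i→5,f→5,1→5 (ε-aug+det+¬).
'f11ff': |S_i|=[12, 11, 9, 7, 6, 2] end={s10,s8} — reject; 5/5 single-dels accept.
1 obstructions.

min(Σ*\↓L) = [f11ff].


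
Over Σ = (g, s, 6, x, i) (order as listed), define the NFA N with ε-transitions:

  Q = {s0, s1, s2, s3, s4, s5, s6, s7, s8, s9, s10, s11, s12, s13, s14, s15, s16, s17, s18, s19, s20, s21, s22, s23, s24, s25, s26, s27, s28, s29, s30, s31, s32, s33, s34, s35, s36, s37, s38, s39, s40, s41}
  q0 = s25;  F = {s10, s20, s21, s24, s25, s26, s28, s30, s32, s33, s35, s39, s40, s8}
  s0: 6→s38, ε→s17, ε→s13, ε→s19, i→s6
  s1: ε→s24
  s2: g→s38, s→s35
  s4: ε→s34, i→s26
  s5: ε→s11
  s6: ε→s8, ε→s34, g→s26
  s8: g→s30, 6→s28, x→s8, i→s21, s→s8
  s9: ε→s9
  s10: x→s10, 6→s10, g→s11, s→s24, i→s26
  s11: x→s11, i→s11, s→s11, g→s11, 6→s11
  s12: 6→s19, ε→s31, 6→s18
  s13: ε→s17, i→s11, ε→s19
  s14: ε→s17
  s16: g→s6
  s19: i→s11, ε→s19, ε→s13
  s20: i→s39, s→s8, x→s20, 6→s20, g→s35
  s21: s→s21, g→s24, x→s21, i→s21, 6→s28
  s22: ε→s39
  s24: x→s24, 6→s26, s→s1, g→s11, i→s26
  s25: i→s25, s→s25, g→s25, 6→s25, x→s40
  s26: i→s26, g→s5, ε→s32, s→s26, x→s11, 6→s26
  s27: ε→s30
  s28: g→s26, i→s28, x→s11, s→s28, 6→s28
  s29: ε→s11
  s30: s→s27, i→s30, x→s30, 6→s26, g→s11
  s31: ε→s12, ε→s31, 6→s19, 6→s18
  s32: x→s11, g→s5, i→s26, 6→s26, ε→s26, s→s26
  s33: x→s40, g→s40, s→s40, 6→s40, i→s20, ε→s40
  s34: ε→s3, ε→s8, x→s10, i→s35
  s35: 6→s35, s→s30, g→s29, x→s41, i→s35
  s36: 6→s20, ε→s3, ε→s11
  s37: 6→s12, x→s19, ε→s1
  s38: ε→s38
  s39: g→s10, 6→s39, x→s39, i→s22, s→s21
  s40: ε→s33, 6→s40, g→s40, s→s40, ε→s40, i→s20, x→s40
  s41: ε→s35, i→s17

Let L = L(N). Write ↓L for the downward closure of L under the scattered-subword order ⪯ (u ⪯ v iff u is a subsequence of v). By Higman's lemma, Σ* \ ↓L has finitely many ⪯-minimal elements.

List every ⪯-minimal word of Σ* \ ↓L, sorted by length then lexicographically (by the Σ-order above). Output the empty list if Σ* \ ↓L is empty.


|Q|=42, |F|=14, |δ|=126 (32 ε).
min D↑ (13 st, q0=0, F={6}): 0:g→0,s→0,6→0,x→1,i→0 1:g→1,s→1,6→1,x→1,i→2 2:g→3,s→4,6→2,x→2,i→5 3:g→6,s→7,6→3,x→3,i→3 4:g→7,s→4,6→8,x→4,i→9 5:g→10,s→9,6→5,x→5,i→5 6:g→6,s→6,6→6,x→6,i→6 7:g→6,s→7,6→11,x→7,i→7 8:g→11,s→8,6→8,x→6,i→8 9:g→12,s→9,6→8,x→9,i→9 10:g→6,s→12,6→10,x→10,i→11 11:g→6,s→11,6→11,x→6,i→11 12:g→6,s→12,6→11,x→12,i→11 [Hopcroft].
'xigg': |S_i|=[22, 21, 19, 13, 3] end={s11,s29,s5} — reject; 4/4 single-dels accept.
'xis6x': |S_i|=[22, 21, 19, 11, 5, 1] end={s11} — reject; 5/5 del acc.
'xiigix': run [22, 21, 19, 17, 8, 4, 1] end={s11} — reject; 6/6 del acc.
3 minimals (antichain).

Antichain: [xigg, xis6x, xiigix].


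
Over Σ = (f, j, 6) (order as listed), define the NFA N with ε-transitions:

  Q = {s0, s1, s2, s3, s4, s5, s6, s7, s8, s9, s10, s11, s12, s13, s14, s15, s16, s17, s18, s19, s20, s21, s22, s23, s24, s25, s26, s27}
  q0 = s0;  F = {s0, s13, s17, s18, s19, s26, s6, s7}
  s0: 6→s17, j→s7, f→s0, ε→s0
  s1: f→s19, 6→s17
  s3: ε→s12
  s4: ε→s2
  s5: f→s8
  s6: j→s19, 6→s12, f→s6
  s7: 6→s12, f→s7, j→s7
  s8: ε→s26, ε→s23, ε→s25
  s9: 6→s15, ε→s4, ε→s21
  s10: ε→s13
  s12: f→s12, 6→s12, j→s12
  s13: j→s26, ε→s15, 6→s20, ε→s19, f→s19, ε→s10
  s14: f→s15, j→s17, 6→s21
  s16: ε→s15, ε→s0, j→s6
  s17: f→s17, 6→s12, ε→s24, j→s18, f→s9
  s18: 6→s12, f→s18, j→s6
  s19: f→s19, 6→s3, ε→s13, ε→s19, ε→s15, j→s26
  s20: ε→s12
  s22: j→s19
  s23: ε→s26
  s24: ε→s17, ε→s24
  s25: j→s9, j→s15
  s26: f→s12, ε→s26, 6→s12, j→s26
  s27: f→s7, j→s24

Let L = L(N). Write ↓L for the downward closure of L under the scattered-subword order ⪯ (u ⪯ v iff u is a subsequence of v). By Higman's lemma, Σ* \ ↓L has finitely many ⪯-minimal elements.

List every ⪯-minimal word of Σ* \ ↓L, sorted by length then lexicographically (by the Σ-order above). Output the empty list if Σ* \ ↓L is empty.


|Q|=28, |F|=8, |δ|=64 (23 ε).
min D↑ (8 st, q0=0, F={3}): 0:f→0,j→1,6→2 1:f→1,j→1,6→3 2:f→2,j→4,6→3 3:f→3,j→3,6→3 4:f→4,j→5,6→3 5:f→5,j→6,6→3 6:f→6,j→7,6→3 7:f→3,j→7,6→3 [Hopcroft].
'j6': run [18, 11, 3] end={s12,s20,s3} — reject; 2/2 single-dels accept.
'66': N↓-sim [18, 16, 4] end={s12,s15,s20,s3} rej; 2/2 single-dels accept.
'6jjjjf': N↓-sim [18, 16, 10, 9, 8, 2, 1] end={s12} rej; 6/6 single-dels accept.
3 obstructions.

Antichain: [j6, 66, 6jjjjf].


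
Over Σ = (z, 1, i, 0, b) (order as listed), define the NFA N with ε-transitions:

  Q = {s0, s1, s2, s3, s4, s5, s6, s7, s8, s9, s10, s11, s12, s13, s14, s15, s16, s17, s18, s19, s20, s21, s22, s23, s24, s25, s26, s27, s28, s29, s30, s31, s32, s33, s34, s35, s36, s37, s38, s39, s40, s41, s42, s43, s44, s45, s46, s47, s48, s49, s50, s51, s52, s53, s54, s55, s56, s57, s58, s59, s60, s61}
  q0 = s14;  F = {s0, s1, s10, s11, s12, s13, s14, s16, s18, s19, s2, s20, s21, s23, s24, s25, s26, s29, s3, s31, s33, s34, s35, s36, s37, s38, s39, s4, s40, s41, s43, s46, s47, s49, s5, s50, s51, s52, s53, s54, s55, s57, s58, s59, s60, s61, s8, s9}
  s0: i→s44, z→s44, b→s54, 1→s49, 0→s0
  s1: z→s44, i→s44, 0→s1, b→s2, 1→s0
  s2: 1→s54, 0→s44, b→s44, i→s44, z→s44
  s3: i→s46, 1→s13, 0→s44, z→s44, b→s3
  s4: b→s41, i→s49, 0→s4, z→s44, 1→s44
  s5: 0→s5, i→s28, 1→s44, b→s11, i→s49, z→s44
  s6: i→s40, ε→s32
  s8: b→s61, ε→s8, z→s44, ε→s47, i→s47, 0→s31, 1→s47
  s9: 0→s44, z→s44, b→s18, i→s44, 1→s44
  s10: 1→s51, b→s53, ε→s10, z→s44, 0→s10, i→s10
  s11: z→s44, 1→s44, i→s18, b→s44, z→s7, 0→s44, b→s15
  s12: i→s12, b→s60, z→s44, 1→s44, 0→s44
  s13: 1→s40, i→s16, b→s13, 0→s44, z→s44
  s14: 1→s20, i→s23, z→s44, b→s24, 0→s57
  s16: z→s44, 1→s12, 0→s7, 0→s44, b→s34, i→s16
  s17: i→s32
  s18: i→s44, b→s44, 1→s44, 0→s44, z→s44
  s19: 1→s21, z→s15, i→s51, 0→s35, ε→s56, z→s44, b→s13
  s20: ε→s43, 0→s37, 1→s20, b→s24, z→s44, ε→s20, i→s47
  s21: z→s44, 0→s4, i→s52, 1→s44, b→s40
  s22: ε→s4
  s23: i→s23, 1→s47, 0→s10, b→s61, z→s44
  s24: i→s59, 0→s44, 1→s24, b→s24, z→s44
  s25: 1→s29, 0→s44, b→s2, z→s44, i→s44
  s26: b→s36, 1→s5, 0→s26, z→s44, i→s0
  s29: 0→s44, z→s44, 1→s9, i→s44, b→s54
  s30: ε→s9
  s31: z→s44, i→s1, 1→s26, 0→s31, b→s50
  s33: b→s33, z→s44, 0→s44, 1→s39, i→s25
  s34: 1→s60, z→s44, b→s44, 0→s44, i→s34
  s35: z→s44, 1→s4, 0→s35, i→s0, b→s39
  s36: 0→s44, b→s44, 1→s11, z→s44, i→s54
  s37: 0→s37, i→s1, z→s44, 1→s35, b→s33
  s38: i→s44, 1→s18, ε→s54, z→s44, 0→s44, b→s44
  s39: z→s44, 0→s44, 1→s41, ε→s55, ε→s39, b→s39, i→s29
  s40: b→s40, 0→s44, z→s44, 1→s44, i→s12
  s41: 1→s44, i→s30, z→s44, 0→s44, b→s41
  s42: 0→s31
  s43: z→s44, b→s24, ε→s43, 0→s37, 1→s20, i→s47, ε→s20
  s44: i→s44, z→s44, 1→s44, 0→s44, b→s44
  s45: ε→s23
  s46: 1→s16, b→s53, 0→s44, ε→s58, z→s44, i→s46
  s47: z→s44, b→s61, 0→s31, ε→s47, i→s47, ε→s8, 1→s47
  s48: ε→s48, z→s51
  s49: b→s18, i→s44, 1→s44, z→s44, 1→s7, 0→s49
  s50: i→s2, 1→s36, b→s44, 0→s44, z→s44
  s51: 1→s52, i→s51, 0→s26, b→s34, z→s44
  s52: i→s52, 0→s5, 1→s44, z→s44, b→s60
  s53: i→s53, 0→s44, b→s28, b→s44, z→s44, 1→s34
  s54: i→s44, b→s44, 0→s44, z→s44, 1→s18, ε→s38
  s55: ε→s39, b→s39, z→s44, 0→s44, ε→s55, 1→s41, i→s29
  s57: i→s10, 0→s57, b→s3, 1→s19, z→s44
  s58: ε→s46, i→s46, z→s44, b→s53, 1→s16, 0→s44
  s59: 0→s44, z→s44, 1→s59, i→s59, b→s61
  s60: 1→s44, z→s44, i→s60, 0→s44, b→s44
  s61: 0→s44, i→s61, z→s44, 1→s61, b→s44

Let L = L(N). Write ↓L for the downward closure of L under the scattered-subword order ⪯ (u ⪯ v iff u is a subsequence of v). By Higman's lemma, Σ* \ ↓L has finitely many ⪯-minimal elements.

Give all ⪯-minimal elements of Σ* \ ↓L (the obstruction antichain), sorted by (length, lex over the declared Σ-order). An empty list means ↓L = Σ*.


|Q|=62, |F|=48, |δ|=279 (23 ε).
min D↑ (44 st, q0=0, F={1}): 0:z→1,1→2,i→3,0→4,b→5 1:z→1,1→1,i→1,0→1,b→1 2:z→1,1→2,i→6,0→7,b→5 3:z→1,1→6,i→3,0→8,b→9 4:z→1,1→10,i→8,0→4,b→11 5:z→1,1→5,i→12,0→1,b→5 6:z→1,1→6,i→6,0→13,b→9 7:z→1,1→14,i→15,0→7,b→16 8:z→1,1→17,i→8,0→8,b→18 9:z→1,1→9,i→9,0→1,b→1 10:z→1,1→19,i→17,0→14,b→20 11:z→1,1→20,i→21,0→1,b→11 12:z→1,1→12,i→12,0→1,b→9 13:z→1,1→22,i→15,0→13,b→23 14:z→1,1→24,i→25,0→14,b→26 15:z→1,1→25,i→1,0→15,b→27 16:z→1,1→26,i→28,0→1,b→16 17:z→1,1→29,i→17,0→22,b→30 18:z→1,1→30,i→18,0→1,b→1 19:z→1,1→1,i→29,0→24,b→31 20:z→1,1→31,i→32,0→1,b→20 21:z→1,1→32,i→21,0→1,b→18 22:z→1,1→33,i→25,0→22,b→34 23:z→1,1→34,i→27,0→1,b→1 24:z→1,1→1,i→35,0→24,b→36 25:z→1,1→35,i→1,0→25,b→37 26:z→1,1→36,i→38,0→1,b→26 27:z→1,1→37,i→1,0→1,b→1 28:z→1,1→38,i→1,0→1,b→27 29:z→1,1→1,i→29,0→33,b→39 30:z→1,1→39,i→30,0→1,b→1 31:z→1,1→1,i→40,0→1,b→31 32:z→1,1→40,i→32,0→1,b→30 33:z→1,1→1,i→35,0→33,b→41 34:z→1,1→41,i→37,0→1,b→1 35:z→1,1→1,i→1,0→35,b→42 36:z→1,1→1,i→43,0→1,b→36 37:z→1,1→42,i→1,0→1,b→1 38:z→1,1→43,i→1,0→1,b→37 39:z→1,1→1,i→39,0→1,b→1 40:z→1,1→1,i→40,0→1,b→39 41:z→1,1→1,i→42,0→1,b→1 42:z→1,1→1,i→1,0→1,b→1 43:z→1,1→1,i→1,0→1,b→42.
'z': run [54, 3] end={s15,s44,s7} ∉↓L; 1/1 deletions ∈↓L.
'b0': |S_i|=[54, 32, 2] end={s44,s7} rej; 2/2 single-dels accept.
'ibb': |S_i|=[54, 36, 15, 3] end={s15,s28,s44} — reject; 3/3 deletions ∈↓L.
'10ii': N↓-sim [54, 46, 28, 14, 1] end={s44} — reject; 4/4 single-dels accept.
'0111': run [54, 45, 32, 17, 2] end={s44,s7} ∉↓L; 4/4 deletions ∈↓L.
5 words, ⪯-incomp.

min(Σ*\↓L) = [z, b0, ibb, 10ii, 0111].


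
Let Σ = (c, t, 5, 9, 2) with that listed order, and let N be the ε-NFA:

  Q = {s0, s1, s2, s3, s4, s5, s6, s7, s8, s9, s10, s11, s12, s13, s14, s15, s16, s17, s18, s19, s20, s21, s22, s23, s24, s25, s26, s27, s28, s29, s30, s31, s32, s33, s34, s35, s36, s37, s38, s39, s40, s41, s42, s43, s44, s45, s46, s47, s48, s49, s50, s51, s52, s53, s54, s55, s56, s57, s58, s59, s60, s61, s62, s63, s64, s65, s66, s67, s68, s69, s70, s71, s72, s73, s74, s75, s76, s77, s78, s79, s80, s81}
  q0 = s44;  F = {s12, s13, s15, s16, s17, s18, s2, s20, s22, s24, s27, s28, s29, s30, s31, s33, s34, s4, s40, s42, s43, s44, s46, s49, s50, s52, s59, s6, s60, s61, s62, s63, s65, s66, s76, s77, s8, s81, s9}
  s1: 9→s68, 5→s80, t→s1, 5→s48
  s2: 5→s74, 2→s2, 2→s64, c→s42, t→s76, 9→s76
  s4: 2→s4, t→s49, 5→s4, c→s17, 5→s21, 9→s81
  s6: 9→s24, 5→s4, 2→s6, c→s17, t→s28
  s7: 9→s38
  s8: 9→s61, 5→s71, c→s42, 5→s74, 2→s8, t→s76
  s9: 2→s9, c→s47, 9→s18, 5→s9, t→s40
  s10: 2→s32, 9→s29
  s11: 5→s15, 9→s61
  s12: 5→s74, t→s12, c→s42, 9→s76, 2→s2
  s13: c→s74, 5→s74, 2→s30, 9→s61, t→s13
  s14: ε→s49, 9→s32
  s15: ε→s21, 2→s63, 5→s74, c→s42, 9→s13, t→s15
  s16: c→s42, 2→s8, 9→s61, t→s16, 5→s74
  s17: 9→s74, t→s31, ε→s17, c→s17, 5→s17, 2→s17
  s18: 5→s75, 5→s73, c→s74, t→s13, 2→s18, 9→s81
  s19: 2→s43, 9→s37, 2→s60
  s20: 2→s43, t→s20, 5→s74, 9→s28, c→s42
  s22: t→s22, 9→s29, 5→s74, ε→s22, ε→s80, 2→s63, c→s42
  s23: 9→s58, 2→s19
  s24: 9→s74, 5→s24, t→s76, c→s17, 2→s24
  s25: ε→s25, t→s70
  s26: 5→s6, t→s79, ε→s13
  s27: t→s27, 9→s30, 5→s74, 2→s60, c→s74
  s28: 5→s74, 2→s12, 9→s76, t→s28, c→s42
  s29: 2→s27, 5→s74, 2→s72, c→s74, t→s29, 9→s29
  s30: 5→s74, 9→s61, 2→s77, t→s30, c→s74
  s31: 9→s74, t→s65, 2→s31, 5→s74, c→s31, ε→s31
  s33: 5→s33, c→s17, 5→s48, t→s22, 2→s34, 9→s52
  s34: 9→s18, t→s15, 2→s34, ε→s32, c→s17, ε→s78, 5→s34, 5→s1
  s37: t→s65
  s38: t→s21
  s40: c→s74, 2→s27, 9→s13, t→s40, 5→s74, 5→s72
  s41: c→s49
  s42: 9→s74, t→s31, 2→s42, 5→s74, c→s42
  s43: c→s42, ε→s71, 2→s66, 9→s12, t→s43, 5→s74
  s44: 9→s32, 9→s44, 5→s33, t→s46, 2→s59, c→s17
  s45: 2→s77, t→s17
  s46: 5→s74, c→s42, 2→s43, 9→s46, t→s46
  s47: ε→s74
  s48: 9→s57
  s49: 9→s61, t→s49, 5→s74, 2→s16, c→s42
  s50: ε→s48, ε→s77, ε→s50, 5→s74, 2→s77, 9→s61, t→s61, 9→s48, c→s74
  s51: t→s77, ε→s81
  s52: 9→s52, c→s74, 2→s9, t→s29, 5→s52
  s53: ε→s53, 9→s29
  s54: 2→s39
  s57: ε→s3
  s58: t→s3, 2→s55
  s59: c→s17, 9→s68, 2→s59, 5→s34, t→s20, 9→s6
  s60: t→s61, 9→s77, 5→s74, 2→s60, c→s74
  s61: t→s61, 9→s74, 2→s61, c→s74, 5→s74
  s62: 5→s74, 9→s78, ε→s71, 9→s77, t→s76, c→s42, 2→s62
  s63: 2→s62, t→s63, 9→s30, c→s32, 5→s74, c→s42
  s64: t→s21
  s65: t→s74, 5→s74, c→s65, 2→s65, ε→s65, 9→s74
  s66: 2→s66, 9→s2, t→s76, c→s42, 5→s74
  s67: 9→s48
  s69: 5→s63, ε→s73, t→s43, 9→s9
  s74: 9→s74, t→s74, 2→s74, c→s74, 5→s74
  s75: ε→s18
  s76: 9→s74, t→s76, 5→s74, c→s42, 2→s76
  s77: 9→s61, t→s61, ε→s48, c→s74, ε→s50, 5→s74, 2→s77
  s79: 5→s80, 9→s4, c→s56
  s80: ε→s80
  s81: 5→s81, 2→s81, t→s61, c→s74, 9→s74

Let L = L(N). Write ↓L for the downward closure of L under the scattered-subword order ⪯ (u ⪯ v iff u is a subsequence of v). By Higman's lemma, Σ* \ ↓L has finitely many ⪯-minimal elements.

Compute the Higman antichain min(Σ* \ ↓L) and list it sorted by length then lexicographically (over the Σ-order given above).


Antichain: [c9, t5, 59c, cttt, 2999, t22t9].

|Q|=82, |F|=39, |δ|=275 (25 ε).
min D↑ (39 st, q0=0, F={6}): 0:c→1,t→2,5→3,9→0,2→4 1:c→1,t→5,5→1,9→6,2→1 2:c→7,t→2,5→6,9→2,2→8 3:c→1,t→9,5→3,9→10,2→11 4:c→1,t→12,5→11,9→13,2→4 5:c→5,t→14,5→6,9→6,2→5 6:c→6,t→6,5→6,9→6,2→6 7:c→7,t→5,5→6,9→6,2→7 8:c→7,t→8,5→6,9→15,2→16 9:c→7,t→9,5→6,9→17,2→18 10:c→6,t→17,5→10,9→10,2→19 11:c→1,t→20,5→11,9→21,2→11 12:c→7,t→12,5→6,9→22,2→8 13:c→1,t→22,5→23,9→24,2→13 14:c→14,t→6,5→6,9→6,2→14 15:c→7,t→15,5→6,9→25,2→26 16:c→7,t→25,5→6,9→26,2→16 17:c→6,t→17,5→6,9→17,2→27 18:c→7,t→18,5→6,9→28,2→29 19:c→6,t→30,5→19,9→21,2→19 20:c→7,t→20,5→6,9→31,2→18 21:c→6,t→31,5→21,9→32,2→21 22:c→7,t→22,5→6,9→25,2→15 23:c→1,t→33,5→23,9→32,2→23 24:c→1,t→25,5→24,9→6,2→24 25:c→7,t→25,5→6,9→6,2→25 26:c→7,t→25,5→6,9→25,2→26 27:c→6,t→27,5→6,9→28,2→34 28:c→6,t→28,5→6,9→35,2→36 29:c→7,t→25,5→6,9→36,2→29 30:c→6,t→30,5→6,9→31,2→27 31:c→6,t→31,5→6,9→35,2→28 32:c→6,t→35,5→32,9→6,2→32 33:c→7,t→33,5→6,9→35,2→37 34:c→6,t→35,5→6,9→36,2→34 35:c→6,t→35,5→6,9→6,2→35 36:c→6,t→35,5→6,9→35,2→36 37:c→7,t→37,5→6,9→35,2→38 38:c→7,t→25,5→6,9→35,2→38 (ε-aug+det+¬).
'c9': N↓-sim [55, 7, 1] end={s74} ∉↓L; 2/2 deletions ∈↓L.
't5': |S_i|=[55, 40, 7] end={s3,s48,s57,s71,s72,s74,s80} ∉↓L; 2/2 single-dels accept.
'59c': N↓-sim [55, 44, 23, 2] end={s47,s74} ∉↓L; 3/3 del acc.
'cttt': |S_i|=[55, 7, 3, 2, 1] end={s74} ∉↓L; 4/4 del acc.
'2999': |S_i|=[55, 49, 32, 12, 3] end={s3,s57,s74} ∉↓L; 4/4 single-dels accept.
't22t9': run [55, 40, 28, 20, 7, 1] end={s74} rej; 5/5 single-dels accept.
6 words, ⪯-incomp.


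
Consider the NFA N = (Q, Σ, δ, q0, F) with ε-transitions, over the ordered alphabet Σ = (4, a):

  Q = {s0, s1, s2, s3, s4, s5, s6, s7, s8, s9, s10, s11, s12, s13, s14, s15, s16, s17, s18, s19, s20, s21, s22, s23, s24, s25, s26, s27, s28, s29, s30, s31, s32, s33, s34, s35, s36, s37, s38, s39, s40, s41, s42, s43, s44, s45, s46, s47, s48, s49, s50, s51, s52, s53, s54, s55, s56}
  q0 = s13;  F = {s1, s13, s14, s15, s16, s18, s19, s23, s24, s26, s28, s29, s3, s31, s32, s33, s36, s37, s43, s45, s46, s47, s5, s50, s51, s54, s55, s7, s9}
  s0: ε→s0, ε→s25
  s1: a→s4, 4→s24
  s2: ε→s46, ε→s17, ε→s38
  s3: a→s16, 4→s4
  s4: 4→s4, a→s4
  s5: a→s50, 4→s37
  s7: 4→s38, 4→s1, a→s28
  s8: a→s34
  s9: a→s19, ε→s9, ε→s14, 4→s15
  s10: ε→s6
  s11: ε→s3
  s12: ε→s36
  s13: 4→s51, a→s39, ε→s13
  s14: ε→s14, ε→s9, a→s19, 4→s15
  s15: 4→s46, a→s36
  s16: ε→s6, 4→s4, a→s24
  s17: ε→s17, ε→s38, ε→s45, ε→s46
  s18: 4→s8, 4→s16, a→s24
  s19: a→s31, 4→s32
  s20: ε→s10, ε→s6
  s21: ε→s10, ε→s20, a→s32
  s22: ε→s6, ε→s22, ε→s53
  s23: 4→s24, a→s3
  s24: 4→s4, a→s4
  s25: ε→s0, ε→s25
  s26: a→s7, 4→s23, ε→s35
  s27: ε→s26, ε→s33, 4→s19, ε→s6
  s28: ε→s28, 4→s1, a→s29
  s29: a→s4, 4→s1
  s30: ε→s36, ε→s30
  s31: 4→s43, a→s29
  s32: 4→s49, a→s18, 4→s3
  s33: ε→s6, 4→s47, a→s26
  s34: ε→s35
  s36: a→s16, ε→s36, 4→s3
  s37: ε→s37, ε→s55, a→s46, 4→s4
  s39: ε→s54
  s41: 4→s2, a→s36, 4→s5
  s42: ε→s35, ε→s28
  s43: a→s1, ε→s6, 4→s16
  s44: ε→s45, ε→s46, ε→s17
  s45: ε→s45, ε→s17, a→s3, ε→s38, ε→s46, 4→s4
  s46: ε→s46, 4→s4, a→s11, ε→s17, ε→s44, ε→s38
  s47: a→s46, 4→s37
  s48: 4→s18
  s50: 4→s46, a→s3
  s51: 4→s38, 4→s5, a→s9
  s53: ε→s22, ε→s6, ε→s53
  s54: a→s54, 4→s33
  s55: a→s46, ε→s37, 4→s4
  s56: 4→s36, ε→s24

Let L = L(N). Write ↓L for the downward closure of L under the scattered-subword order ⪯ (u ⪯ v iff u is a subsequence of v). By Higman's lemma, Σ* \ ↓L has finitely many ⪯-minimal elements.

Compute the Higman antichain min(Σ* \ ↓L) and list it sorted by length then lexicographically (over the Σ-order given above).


|Q|=57, |F|=29, |δ|=131 (59 ε).
min D↑ (27 st, q0=0, F={12}): 0:4→1,a→2 1:4→3,a→4 2:4→5,a→2 3:4→6,a→7 4:4→8,a→9 5:4→10,a→11 6:4→12,a→13 7:4→13,a→14 8:4→13,a→15 9:4→16,a→17 10:4→6,a→13 11:4→18,a→19 12:4→12,a→12 13:4→12,a→14 14:4→12,a→20 15:4→14,a→20 16:4→14,a→21 17:4→22,a→23 18:4→24,a→14 19:4→25,a→26 20:4→12,a→24 21:4→20,a→24 22:4→20,a→25 23:4→25,a→12 24:4→12,a→12 25:4→24,a→12 26:4→25,a→23 [Hopcroft].
'4444': N↓-sim [40, 37, 27, 17, 1] end={s4} — reject; 4/4 del acc.
'44aa4': N↓-sim [40, 37, 27, 18, 8, 1] end={s4} ∉↓L; 5/5 del acc.
'a44a4': N↓-sim [40, 37, 30, 20, 13, 1] end={s4} rej; 5/5 deletions ∈↓L.
'4aaaaa': run [40, 37, 31, 21, 13, 6, 1] end={s4} ∉↓L; 6/6 single-dels accept.
'a4a44a': |S_i|=[40, 37, 30, 22, 11, 2, 1] end={s4} rej; 6/6 single-dels accept.
'a4aa4a': |S_i|=[40, 37, 30, 22, 13, 4, 1] end={s4} ∉↓L; 6/6 single-dels accept.
6 obstructions.

min(Σ*\↓L) = [4444, 44aa4, a44a4, 4aaaaa, a4a44a, a4aa4a].


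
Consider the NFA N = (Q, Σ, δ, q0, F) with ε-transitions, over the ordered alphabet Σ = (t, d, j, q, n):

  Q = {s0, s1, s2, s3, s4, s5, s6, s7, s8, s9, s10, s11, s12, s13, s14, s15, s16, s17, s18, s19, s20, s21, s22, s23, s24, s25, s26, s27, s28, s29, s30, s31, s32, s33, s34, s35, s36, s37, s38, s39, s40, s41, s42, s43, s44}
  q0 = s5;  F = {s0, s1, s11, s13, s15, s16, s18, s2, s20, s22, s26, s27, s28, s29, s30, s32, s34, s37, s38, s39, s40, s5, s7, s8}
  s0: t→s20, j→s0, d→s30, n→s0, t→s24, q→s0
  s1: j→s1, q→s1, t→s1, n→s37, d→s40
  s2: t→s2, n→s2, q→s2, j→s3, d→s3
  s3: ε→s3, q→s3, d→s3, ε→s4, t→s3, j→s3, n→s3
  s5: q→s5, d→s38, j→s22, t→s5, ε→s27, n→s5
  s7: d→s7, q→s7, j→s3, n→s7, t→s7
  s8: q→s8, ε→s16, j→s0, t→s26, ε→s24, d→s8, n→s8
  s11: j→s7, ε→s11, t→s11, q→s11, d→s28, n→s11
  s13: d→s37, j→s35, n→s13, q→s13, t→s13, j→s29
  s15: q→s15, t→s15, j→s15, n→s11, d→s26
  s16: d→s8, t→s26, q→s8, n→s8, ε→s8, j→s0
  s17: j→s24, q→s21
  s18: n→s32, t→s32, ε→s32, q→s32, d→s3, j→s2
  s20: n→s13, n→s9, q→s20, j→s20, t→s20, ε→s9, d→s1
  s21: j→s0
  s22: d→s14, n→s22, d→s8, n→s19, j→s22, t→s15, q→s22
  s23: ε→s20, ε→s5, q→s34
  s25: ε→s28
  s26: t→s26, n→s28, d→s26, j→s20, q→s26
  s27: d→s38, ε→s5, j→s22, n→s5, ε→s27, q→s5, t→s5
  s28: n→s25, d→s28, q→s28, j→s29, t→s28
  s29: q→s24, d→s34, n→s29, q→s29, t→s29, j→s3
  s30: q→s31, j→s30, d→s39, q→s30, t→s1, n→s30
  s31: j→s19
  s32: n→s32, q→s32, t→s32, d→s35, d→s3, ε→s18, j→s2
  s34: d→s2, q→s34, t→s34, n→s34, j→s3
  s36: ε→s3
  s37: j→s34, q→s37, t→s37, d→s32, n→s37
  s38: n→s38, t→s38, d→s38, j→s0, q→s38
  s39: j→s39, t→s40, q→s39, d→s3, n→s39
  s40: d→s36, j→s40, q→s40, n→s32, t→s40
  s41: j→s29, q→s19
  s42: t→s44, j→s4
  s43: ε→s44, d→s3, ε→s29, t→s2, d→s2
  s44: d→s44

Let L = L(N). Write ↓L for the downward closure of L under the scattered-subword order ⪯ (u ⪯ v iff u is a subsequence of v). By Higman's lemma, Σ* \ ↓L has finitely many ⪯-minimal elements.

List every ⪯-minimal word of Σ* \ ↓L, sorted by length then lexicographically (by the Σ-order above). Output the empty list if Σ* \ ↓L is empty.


|Q|=45, |F|=24, |δ|=164 (18 ε).
min D↑ (22 st, q0=0, F={18}): 0:t→0,d→1,j→2,q→0,n→0 1:t→1,d→1,j→3,q→1,n→1 2:t→4,d→5,j→2,q→2,n→2 3:t→6,d→7,j→3,q→3,n→3 4:t→4,d→8,j→4,q→4,n→9 5:t→8,d→5,j→3,q→5,n→5 6:t→6,d→10,j→6,q→6,n→11 7:t→10,d→12,j→7,q→7,n→7 8:t→8,d→8,j→6,q→8,n→13 9:t→9,d→13,j→14,q→9,n→9 10:t→10,d→15,j→10,q→10,n→16 11:t→11,d→16,j→17,q→11,n→11 12:t→15,d→18,j→12,q→12,n→12 13:t→13,d→13,j→17,q→13,n→13 14:t→14,d→14,j→18,q→14,n→14 15:t→15,d→18,j→15,q→15,n→19 16:t→16,d→19,j→20,q→16,n→16 17:t→17,d→20,j→18,q→17,n→17 18:t→18,d→18,j→18,q→18,n→18 19:t→19,d→18,j→21,q→19,n→19 20:t→20,d→21,j→18,q→20,n→20 21:t→21,d→18,j→18,q→21,n→21.
'djddd': |S_i|=[34, 29, 21, 15, 9, 4] end={s3,s35,s36,s4} ∉↓L; 5/5 single-dels accept.
'jtnjj': run [34, 31, 22, 16, 8, 2] end={s3,s4} rej; 5/5 deletions ∈↓L.
2 minimals (antichain).

min(Σ*\↓L) = [djddd, jtnjj].


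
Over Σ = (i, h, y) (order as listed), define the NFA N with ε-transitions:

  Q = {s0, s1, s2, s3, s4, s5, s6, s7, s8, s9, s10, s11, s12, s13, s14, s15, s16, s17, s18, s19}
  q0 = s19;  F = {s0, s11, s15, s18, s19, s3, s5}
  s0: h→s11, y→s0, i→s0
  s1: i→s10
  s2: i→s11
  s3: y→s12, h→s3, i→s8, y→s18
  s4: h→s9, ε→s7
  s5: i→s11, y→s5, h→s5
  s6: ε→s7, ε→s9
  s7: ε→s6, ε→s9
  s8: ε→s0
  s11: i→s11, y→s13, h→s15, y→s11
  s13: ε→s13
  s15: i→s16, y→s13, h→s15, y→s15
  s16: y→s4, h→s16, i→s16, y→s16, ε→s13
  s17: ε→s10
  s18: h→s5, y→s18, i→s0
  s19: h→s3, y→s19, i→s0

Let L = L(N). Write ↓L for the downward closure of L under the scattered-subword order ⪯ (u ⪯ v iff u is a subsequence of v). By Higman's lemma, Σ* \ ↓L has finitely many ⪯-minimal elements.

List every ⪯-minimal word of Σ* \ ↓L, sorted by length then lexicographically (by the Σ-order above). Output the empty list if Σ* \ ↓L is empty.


A = [ihhi, hyhihi].

|Q|=20, |F|=7, |δ|=40 (9 ε).
min D↑ (8 st, q0=0, F={7}): 0:i→1,h→2,y→0 1:i→1,h→3,y→1 2:i→1,h→2,y→4 3:i→3,h→5,y→3 4:i→1,h→6,y→4 5:i→7,h→5,y→5 6:i→3,h→6,y→6 7:i→7,h→7,y→7.
'ihhi': N↓-sim [15, 10, 8, 7, 6] end={s13,s16,s4,s6,s7,s9} rej; 4/4 single-dels accept.
'hyhihi': run [15, 14, 12, 9, 8, 7, 6] end={s13,s16,s4,s6,s7,s9} rej; 6/6 deletions ∈↓L.
2 words, ⪯-incomp.


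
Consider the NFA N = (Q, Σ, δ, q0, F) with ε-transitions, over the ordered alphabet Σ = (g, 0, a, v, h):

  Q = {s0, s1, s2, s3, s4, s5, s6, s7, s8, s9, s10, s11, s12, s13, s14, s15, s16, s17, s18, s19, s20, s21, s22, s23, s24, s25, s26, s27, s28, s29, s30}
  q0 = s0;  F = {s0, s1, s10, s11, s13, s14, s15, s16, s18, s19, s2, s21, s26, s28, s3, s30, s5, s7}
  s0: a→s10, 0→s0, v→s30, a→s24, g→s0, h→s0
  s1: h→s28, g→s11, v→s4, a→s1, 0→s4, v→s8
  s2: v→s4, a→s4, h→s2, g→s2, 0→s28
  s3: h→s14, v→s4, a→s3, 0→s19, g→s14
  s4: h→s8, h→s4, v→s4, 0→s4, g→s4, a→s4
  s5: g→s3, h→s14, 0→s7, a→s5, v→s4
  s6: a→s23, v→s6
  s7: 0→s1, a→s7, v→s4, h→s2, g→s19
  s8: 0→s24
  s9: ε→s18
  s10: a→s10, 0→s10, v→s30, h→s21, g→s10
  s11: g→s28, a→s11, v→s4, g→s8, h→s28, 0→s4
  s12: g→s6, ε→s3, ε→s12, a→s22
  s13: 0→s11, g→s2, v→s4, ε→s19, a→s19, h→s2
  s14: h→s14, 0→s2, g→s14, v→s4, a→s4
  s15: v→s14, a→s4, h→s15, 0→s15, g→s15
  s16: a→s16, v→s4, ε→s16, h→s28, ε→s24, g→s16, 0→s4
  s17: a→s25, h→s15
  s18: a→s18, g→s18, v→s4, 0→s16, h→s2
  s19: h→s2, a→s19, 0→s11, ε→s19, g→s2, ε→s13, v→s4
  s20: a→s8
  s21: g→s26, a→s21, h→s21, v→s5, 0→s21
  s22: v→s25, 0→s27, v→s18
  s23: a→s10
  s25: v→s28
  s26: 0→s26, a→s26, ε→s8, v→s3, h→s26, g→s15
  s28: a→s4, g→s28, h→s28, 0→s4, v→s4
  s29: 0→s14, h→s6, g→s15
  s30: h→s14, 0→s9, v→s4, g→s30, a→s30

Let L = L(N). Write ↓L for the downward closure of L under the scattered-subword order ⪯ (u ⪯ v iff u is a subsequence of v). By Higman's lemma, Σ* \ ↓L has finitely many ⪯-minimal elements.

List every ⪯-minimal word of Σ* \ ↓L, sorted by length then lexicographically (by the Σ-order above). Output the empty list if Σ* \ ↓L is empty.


|Q|=31, |F|=18, |δ|=124 (9 ε).
min D↑ (18 st, q0=0, F={5}): 0:g→0,0→0,a→1,v→2,h→0 1:g→1,0→1,a→1,v→2,h→3 2:g→2,0→4,a→2,v→5,h→6 3:g→7,0→3,a→3,v→8,h→3 4:g→4,0→9,a→4,v→5,h→10 5:g→5,0→5,a→5,v→5,h→5 6:g→6,0→10,a→5,v→5,h→6 7:g→11,0→7,a→7,v→12,h→7 8:g→12,0→13,a→8,v→5,h→6 9:g→9,0→5,a→9,v→5,h→14 10:g→10,0→14,a→5,v→5,h→10 11:g→11,0→11,a→5,v→6,h→11 12:g→6,0→15,a→12,v→5,h→6 13:g→15,0→16,a→13,v→5,h→10 14:g→14,0→5,a→5,v→5,h→14 15:g→10,0→17,a→15,v→5,h→10 16:g→17,0→5,a→16,v→5,h→14 17:g→14,0→5,a→17,v→5,h→14 (ε-aug+det+¬).
'vv': run [22, 17, 3] end={s24,s4,s8} ∉↓L; 2/2 del acc.
'vha': run [22, 17, 6, 3] end={s24,s4,s8} rej; 3/3 del acc.
'v000': |S_i|=[22, 17, 13, 7, 3] end={s24,s4,s8} ∉↓L; 4/4 deletions ∈↓L.
'ahgga': run [22, 21, 16, 12, 7, 3] end={s24,s4,s8} rej; 5/5 single-dels accept.
4 words, ⪯-incomp.

A = [vv, vha, v000, ahgga].


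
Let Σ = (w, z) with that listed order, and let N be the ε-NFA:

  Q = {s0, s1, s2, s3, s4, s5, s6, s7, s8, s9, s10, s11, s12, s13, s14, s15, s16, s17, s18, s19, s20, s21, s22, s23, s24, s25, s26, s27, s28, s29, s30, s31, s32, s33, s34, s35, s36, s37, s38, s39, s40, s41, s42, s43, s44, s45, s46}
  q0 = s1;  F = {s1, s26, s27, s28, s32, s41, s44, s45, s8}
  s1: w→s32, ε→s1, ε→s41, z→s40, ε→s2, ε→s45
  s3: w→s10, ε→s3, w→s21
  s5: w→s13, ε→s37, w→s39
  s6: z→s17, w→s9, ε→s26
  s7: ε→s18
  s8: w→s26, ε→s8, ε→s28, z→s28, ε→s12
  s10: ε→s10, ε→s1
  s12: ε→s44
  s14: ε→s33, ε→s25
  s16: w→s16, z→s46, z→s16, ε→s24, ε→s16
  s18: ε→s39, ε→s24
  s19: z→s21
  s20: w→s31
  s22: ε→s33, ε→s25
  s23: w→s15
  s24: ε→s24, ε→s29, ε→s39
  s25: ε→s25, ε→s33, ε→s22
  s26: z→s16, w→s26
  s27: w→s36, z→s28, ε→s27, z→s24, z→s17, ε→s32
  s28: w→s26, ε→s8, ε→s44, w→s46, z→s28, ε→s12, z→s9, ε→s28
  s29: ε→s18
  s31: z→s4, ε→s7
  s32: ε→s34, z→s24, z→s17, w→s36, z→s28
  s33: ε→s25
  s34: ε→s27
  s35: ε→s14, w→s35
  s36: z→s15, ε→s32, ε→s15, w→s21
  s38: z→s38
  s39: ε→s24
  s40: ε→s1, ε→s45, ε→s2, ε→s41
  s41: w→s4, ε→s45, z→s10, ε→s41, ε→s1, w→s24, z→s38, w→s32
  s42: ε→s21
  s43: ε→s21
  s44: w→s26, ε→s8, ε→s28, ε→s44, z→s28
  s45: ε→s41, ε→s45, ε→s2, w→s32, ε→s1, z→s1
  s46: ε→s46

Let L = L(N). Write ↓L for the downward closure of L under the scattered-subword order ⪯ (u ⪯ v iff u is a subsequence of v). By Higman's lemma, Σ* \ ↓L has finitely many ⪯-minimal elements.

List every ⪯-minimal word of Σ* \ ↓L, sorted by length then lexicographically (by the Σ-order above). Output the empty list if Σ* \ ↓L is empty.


min(Σ*\↓L) = [wzwz].

|Q|=47, |F|=9, |δ|=104 (60 ε).
min D↑ (5 st, q0=0, F={4}): 0:w→1,z→0 1:w→1,z→2 2:w→3,z→2 3:w→3,z→4 4:w→4,z→4.
'wzwz': |S_i|=[27, 20, 14, 7, 6] end={s16,s18,s24,s29,s39,s46} — reject; 4/4 single-dels accept.
1 minimals (antichain).


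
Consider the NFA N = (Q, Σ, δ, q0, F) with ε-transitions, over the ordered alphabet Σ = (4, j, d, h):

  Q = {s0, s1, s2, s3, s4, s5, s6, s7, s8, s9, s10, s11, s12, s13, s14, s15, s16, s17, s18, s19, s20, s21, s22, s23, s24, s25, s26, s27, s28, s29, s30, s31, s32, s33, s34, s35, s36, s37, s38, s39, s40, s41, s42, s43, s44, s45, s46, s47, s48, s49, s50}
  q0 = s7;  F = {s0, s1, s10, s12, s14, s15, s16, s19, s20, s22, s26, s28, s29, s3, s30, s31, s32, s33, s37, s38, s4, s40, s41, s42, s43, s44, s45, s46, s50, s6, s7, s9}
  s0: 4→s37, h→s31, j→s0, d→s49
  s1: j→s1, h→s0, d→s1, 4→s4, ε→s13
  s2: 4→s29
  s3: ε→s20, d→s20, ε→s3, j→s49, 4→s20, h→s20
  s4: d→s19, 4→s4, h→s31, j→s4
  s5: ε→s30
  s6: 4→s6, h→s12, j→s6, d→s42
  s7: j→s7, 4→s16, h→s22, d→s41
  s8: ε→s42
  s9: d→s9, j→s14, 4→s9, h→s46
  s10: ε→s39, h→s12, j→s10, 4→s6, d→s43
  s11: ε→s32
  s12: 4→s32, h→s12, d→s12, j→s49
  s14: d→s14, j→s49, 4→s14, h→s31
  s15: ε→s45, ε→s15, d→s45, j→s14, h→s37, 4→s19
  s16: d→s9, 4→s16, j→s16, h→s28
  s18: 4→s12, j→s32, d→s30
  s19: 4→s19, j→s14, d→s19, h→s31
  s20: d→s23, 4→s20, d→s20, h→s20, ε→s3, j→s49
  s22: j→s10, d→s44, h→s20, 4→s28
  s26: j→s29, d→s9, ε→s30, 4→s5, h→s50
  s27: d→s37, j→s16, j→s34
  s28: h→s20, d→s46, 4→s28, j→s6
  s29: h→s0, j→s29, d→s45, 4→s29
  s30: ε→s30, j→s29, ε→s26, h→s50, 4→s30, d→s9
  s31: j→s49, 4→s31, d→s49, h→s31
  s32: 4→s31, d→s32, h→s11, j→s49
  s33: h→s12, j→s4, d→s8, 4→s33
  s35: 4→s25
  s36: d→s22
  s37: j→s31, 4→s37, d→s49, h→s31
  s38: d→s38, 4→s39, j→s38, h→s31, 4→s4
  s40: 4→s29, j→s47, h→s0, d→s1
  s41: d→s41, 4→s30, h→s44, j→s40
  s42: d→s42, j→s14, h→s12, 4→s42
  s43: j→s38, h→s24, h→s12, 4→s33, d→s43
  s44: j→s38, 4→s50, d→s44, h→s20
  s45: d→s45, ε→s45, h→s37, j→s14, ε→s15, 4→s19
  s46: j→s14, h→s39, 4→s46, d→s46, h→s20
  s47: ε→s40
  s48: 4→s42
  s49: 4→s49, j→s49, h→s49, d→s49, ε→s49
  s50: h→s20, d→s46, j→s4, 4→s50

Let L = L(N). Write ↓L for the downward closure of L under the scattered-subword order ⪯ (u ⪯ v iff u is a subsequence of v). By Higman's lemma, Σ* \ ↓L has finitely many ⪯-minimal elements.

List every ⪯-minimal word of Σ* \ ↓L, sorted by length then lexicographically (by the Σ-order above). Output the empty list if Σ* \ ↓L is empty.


|Q|=51, |F|=32, |δ|=163 (17 ε).
min D↑ (30 st, q0=0, F={21}): 0:4→1,j→0,d→2,h→3 1:4→1,j→1,d→4,h→5 2:4→6,j→7,d→2,h→8 3:4→5,j→9,d→8,h→10 4:4→4,j→11,d→4,h→12 5:4→5,j→13,d→12,h→10 6:4→6,j→14,d→4,h→15 7:4→14,j→7,d→16,h→17 8:4→15,j→18,d→8,h→10 9:4→13,j→9,d→19,h→20 10:4→10,j→21,d→10,h→10 11:4→11,j→21,d→11,h→22 12:4→12,j→11,d→12,h→10 13:4→13,j→13,d→23,h→20 14:4→14,j→14,d→24,h→17 15:4→15,j→25,d→12,h→10 16:4→25,j→16,d→16,h→17 17:4→26,j→17,d→21,h→22 18:4→25,j→18,d→18,h→22 19:4→27,j→18,d→19,h→20 20:4→28,j→21,d→20,h→20 21:4→21,j→21,d→21,h→21 22:4→22,j→21,d→21,h→22 23:4→23,j→11,d→23,h→20 24:4→29,j→11,d→24,h→26 25:4→25,j→25,d→29,h→22 26:4→26,j→22,d→21,h→22 27:4→27,j→25,d→23,h→20 28:4→22,j→21,d→28,h→28 29:4→29,j→11,d→29,h→22 [Hopcroft].
'hhj': |S_i|=[41, 27, 10, 1] end={s49} — reject; 3/3 single-dels accept.
'4djj': |S_i|=[41, 29, 18, 3, 1] end={s49} rej; 4/4 single-dels accept.
'djhd': N↓-sim [41, 35, 16, 4, 1] end={s49} ∉↓L; 4/4 deletions ∈↓L.
'djd4hj': N↓-sim [41, 35, 16, 13, 7, 2, 1] end={s49} ∉↓L; 6/6 del acc.
'djh4jj': run [41, 35, 16, 4, 3, 2, 1] end={s49} — reject; 6/6 deletions ∈↓L.
'hjh44d': |S_i|=[41, 27, 19, 6, 4, 2, 1] end={s49} ∉↓L; 6/6 deletions ∈↓L.
6 minimals (antichain).

Antichain: [hhj, 4djj, djhd, djd4hj, djh4jj, hjh44d].


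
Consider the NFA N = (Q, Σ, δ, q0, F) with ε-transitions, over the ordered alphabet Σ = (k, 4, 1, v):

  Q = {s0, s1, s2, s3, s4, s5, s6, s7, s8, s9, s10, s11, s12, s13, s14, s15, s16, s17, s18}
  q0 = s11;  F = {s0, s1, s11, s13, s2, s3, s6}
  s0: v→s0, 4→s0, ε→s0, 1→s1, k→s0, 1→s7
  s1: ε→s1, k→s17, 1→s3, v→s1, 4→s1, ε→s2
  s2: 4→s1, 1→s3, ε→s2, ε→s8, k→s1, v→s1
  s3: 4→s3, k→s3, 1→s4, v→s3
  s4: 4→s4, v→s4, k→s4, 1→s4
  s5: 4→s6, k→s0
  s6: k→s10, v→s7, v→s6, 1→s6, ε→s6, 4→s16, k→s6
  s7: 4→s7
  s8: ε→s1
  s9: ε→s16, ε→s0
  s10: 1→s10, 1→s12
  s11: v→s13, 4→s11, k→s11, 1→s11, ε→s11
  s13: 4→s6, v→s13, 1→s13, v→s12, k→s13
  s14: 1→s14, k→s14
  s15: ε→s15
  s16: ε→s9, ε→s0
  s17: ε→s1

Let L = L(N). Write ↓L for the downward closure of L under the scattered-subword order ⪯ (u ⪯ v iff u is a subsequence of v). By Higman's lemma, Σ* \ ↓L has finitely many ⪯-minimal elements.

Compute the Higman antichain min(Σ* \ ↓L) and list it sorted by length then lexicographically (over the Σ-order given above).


|Q|=19, |F|=7, |δ|=57 (14 ε).
min D↑ (7 st, q0=0, F={6}): 0:k→0,4→0,1→0,v→1 1:k→1,4→2,1→1,v→1 2:k→2,4→3,1→2,v→2 3:k→3,4→3,1→4,v→3 4:k→4,4→4,1→5,v→4 5:k→5,4→5,1→6,v→5 6:k→6,4→6,1→6,v→6 (ε-aug+det+¬).
'v44111': |S_i|=[15, 14, 13, 10, 7, 2, 1] end={s4} rej; 6/6 deletions ∈↓L.
1 words, ⪯-incomp.

A = [v44111].


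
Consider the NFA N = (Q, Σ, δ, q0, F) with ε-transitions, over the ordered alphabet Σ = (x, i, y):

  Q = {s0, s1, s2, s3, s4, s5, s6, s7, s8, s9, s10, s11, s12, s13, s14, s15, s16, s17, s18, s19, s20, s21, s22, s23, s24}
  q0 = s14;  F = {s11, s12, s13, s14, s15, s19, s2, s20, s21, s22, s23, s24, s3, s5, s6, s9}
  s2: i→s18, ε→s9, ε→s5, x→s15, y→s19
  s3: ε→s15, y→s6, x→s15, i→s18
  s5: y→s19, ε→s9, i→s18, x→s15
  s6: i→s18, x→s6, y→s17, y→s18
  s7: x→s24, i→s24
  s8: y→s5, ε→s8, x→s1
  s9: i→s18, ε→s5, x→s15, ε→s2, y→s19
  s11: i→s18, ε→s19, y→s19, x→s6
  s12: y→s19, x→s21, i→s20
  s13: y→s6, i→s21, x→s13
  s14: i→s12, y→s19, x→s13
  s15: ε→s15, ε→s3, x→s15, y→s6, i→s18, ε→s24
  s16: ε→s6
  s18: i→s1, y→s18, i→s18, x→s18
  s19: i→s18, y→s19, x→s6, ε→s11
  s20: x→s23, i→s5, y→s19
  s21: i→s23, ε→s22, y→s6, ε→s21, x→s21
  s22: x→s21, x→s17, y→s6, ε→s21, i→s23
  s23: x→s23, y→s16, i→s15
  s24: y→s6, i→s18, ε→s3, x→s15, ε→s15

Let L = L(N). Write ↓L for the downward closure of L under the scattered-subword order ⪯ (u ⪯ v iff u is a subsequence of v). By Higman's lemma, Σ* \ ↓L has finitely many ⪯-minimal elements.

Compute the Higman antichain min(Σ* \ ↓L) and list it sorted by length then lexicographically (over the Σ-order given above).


|Q|=25, |F|=16, |δ|=76 (18 ε).
min D↑ (11 st, q0=0, F={7}): 0:x→1,i→2,y→3 1:x→1,i→4,y→5 2:x→4,i→6,y→3 3:x→5,i→7,y→3 4:x→4,i→8,y→5 5:x→5,i→7,y→7 6:x→8,i→9,y→3 7:x→7,i→7,y→7 8:x→8,i→10,y→5 9:x→10,i→7,y→3 10:x→10,i→7,y→5 [Hopcroft].
'yi': N↓-sim [20, 7, 2] end={s1,s18} ∉↓L; 2/2 deletions ∈↓L.
'xyy': N↓-sim [20, 12, 5, 3] end={s1,s17,s18} — reject; 3/3 deletions ∈↓L.
'yxy': run [20, 7, 4, 3] end={s1,s17,s18} — reject; 3/3 single-dels accept.
'iiii': |S_i|=[20, 18, 15, 12, 2] end={s1,s18} ∉↓L; 4/4 del acc.
4 obstructions.

Antichain: [yi, xyy, yxy, iiii].


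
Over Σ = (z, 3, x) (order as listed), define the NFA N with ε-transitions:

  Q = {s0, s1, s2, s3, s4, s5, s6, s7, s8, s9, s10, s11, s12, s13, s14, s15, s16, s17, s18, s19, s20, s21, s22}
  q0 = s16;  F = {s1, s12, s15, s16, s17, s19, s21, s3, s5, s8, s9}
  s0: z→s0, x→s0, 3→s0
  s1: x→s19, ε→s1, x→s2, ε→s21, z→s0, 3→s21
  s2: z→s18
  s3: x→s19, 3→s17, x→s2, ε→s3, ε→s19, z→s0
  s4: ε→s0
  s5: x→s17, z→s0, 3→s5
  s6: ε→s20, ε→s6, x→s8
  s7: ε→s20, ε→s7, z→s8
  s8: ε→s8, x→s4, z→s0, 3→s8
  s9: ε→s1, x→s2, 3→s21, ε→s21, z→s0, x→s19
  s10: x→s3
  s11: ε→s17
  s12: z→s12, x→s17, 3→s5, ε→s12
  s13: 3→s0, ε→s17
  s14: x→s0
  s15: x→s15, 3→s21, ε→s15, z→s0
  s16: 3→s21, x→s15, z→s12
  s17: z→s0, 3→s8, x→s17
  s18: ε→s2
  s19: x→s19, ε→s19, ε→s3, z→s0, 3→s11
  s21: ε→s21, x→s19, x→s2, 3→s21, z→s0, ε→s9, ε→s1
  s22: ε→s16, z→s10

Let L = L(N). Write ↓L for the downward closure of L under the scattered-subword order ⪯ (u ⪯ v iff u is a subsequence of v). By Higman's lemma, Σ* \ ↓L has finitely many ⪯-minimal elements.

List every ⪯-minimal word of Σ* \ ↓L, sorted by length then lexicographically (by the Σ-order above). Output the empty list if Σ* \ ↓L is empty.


min(Σ*\↓L) = [3z, xz, zx3x, 3x33x].

|Q|=23, |F|=11, |δ|=70 (23 ε).
min D↑ (9 st, q0=0, F={6}): 0:z→1,3→2,x→3 1:z→1,3→4,x→5 2:z→6,3→2,x→7 3:z→6,3→2,x→3 4:z→6,3→4,x→5 5:z→6,3→8,x→5 6:z→6,3→6,x→6 7:z→6,3→5,x→7 8:z→6,3→8,x→6 (ε-aug+det+¬).
'3z': |S_i|=[16, 13, 3] end={s0,s18,s2} ∉↓L; 2/2 deletions ∈↓L.
'xz': |S_i|=[16, 13, 3] end={s0,s18,s2} ∉↓L; 2/2 del acc.
'zx3x': N↓-sim [16, 8, 4, 3, 2] end={s0,s4} ∉↓L; 4/4 single-dels accept.
'3x33x': |S_i|=[16, 13, 9, 5, 3, 2] end={s0,s4} — reject; 5/5 single-dels accept.
4 obstructions.
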